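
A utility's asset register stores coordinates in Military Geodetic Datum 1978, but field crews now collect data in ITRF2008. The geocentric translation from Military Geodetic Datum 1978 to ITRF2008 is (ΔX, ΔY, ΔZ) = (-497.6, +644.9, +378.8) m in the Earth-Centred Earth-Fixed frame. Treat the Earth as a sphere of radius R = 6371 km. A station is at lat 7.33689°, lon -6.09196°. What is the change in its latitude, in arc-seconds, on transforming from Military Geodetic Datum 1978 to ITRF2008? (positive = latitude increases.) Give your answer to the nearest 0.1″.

Δφ = 14.5″

sin φ = 0.127703, cos φ = 0.991812, sin λ = -0.106125, cos λ = 0.994353.
North component: ΔN = −sin φ cos λ·ΔX − sin φ sin λ·ΔY + cos φ·ΔZ = −(0.127703)(0.994353)(-497.6) − (0.127703)(-0.106125)(644.9) + (0.991812)(378.8) = 447.62 m.
1° of latitude spans πR/180 = 111195 m, so Δφ = 447.62 / 111195 × 3600 = 14.492″.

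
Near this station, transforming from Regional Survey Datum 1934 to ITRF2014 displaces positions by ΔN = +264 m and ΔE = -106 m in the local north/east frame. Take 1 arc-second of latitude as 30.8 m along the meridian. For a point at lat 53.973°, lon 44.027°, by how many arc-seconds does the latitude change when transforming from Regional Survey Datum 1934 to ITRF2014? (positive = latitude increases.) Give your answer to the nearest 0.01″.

1″ of latitude = 30.80 m, so Δφ = 264.0 / 30.80 = 8.571″.

Δφ = 8.57″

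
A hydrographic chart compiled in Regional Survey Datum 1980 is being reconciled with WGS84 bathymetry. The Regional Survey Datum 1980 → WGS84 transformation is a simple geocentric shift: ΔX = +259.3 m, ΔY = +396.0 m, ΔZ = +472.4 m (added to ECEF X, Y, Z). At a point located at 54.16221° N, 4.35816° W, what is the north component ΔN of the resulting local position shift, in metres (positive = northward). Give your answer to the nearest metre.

At φ = 54.16221°, λ = -4.35816°: sin φ = 0.810678, cos φ = 0.585492, sin λ = -0.075991, cos λ = 0.997109.
ΔN = −sin φ cos λ·ΔX − sin φ sin λ·ΔY + cos φ·ΔZ = −(0.810678)(0.997109)(259.3) − (0.810678)(-0.075991)(396.0) + (0.585492)(472.4) = 91.38 m.

ΔN = 91 m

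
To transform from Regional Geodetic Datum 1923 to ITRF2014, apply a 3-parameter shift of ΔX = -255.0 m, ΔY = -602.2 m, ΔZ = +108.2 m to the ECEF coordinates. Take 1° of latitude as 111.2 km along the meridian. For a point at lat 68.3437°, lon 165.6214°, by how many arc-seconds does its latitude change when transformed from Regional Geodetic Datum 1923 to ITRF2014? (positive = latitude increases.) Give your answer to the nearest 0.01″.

Δφ = -1.64″

sin φ = 0.929414, cos φ = 0.369038, sin λ = 0.248328, cos λ = -0.968676.
North component: ΔN = −sin φ cos λ·ΔX − sin φ sin λ·ΔY + cos φ·ΔZ = −(0.929414)(-0.968676)(-255.0) − (0.929414)(0.248328)(-602.2) + (0.369038)(108.2) = -50.66 m.
1° of latitude spans 111200 m, so Δφ = -50.66 / 111200 × 3600 = -1.640″.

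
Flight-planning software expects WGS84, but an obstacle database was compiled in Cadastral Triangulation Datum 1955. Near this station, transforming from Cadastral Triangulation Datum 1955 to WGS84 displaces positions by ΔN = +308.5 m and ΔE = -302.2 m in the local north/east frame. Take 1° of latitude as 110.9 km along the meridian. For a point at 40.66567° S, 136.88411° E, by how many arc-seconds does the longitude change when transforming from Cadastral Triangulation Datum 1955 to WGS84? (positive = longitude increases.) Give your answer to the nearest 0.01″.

At latitude -40.66567°, cos φ = 0.758525.
1° of longitude at this latitude = 110.9 × cos φ = 84.12 km, so Δλ = -302.2 / 84120.4 = -0.0035925° = -12.933″.

Δλ = -12.93″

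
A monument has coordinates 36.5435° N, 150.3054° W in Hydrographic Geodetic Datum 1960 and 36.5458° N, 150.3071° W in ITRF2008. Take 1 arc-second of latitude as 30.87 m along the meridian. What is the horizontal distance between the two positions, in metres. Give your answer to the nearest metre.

297 m

Δφ = 36.5458° − 36.5435° = +0.0023°; Δλ = -150.3071° − -150.3054° = -0.0017°.
1° of latitude = 3600 × 30.87 = 111132 m.
ΔN = Δφ × 111132 = 255.6 m; ΔE = Δλ × 111132 × cos(36.5435°) = -0.0017 × 111132 × 0.803405 = -151.8 m.
Distance = √(ΔE² + ΔN²) = √((-151.8)² + 255.6²) = 297.3 m.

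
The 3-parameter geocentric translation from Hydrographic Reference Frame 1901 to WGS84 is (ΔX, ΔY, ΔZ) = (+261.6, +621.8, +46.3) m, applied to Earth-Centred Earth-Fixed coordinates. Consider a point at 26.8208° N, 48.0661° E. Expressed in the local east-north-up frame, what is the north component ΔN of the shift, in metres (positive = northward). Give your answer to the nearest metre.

ΔN = -246 m

The local north axis is (−sin φ cos λ, −sin φ sin λ, cos φ), giving ΔN = -78.879 − 208.711 + 41.319 = -246.27 m.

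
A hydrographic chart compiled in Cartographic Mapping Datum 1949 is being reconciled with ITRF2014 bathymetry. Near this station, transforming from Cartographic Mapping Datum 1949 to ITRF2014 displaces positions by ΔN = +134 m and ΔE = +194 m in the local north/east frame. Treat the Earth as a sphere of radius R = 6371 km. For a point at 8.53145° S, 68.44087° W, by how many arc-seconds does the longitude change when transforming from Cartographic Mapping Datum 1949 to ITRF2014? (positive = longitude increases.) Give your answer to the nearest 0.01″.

Δλ = 6.35″

At latitude -8.53145°, cos φ = 0.988935.
One radian of longitude at latitude φ spans R cos φ, so Δλ = ΔE / (R cos φ) = 194.0 / (6371000 × 0.988935) = 3.0791e-05 rad = 6.351″.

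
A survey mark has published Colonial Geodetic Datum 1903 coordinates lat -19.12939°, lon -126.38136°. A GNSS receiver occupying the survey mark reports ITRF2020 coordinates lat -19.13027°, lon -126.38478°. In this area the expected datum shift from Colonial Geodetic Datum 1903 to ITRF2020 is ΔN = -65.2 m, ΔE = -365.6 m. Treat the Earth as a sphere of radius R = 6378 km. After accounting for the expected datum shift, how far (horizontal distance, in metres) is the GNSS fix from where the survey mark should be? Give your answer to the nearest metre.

Observed coordinate differences: Δφ = -0.00088°, Δλ = -0.00342°.
Converting to metres (1° lat = 111317 m, cos φ = 0.944781): observed ΔN = -98.0 m, observed ΔE = -359.7 m.
Subtracting the expected shift leaves a residual of -98.0 − (-65.2) = -32.8 m north and -359.7 − (-365.6) = 5.9 m east.
Residual distance = √((-32.8)² + 5.9²) = 33.3 m.

33 m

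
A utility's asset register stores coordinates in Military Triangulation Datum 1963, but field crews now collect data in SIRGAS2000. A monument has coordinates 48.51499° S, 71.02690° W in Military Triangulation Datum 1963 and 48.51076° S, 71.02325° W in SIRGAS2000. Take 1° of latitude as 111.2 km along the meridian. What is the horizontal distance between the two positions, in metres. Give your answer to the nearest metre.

Δφ = -48.51076° − -48.51499° = +0.00423°; Δλ = -71.02325° − -71.02690° = +0.00365°.
ΔN = Δφ × 111200 = 470.4 m; ΔE = Δλ × 111200 × cos(-48.51499°) = +0.00365 × 111200 × 0.662424 = 268.9 m.
Distance = √(ΔE² + ΔN²) = √(268.9² + 470.4²) = 541.8 m.

542 m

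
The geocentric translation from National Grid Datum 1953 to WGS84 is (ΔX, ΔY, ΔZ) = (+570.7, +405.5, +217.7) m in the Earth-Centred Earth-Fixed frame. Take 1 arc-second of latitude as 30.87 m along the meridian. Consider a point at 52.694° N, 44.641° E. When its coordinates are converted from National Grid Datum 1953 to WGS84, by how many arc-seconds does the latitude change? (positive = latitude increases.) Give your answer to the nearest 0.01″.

sin φ = 0.795410, cos φ = 0.606072, sin λ = 0.702662, cos λ = 0.711523.
North component: ΔN = −sin φ cos λ·ΔX − sin φ sin λ·ΔY + cos φ·ΔZ = −(0.795410)(0.711523)(570.7) − (0.795410)(0.702662)(405.5) + (0.606072)(217.7) = -417.68 m.
1° of latitude spans 3600 × 30.87 = 111132 m, so Δφ = -417.68 / 111132 × 3600 = -13.530″.

Δφ = -13.53″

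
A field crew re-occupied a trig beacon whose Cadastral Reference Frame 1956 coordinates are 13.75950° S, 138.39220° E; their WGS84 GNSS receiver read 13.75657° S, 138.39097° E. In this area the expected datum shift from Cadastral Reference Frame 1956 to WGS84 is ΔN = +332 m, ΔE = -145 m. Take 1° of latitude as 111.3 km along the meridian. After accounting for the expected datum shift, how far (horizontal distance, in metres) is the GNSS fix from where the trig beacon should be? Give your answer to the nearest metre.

13 m

Observed coordinate differences: Δφ = +0.00293°, Δλ = -0.00123°.
Converting to metres (1° lat = 111300 m, cos φ = 0.971303): observed ΔN = 326.1 m, observed ΔE = -133.0 m.
Subtracting the expected shift leaves a residual of 326.1 − (332) = -5.9 m north and -133.0 − (-145) = 12.0 m east.
Residual distance = √((-5.9)² + 12.0²) = 13.4 m.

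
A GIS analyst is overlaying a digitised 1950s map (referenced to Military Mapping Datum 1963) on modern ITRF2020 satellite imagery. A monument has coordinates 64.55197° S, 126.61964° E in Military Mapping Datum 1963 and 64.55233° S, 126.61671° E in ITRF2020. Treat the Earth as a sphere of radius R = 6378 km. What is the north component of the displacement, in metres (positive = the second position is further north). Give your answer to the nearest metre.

ΔN = -40 m

Δφ = -64.55233° − -64.55197° = -0.00036°; Δλ = 126.61671° − 126.61964° = -0.00293°.
1° along a meridian = πR/180 = 111317 m.
ΔN = Δφ × 111317 = -40.1 m; ΔE = Δλ × 111317 × cos(-64.55197°) = -0.00293 × 111317 × 0.429692 = -140.1 m.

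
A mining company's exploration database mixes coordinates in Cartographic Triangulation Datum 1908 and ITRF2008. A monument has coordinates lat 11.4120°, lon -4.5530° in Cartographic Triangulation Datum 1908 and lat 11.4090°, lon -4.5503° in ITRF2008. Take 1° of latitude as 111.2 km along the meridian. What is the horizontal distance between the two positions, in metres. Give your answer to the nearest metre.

445 m

Δφ = 11.4090° − 11.4120° = -0.0030°; Δλ = -4.5503° − -4.5530° = +0.0027°.
ΔN = Δφ × 111200 = -333.6 m; ΔE = Δλ × 111200 × cos(11.4120°) = +0.0027 × 111200 × 0.980230 = 294.3 m.
Distance = √(ΔE² + ΔN²) = √(294.3² + (-333.6)²) = 444.9 m.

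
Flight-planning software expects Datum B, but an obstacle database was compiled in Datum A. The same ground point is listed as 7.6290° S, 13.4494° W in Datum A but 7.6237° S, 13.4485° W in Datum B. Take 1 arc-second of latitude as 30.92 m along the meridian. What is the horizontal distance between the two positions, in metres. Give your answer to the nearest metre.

Δφ = -7.6237° − -7.6290° = +0.0053°; Δλ = -13.4485° − -13.4494° = +0.0009°.
1° of latitude = 3600 × 30.92 = 111312 m.
ΔN = Δφ × 111312 = 590.0 m; ΔE = Δλ × 111312 × cos(-7.6290°) = +0.0009 × 111312 × 0.991148 = 99.3 m.
Distance = √(ΔE² + ΔN²) = √(99.3² + 590.0²) = 598.3 m.

598 m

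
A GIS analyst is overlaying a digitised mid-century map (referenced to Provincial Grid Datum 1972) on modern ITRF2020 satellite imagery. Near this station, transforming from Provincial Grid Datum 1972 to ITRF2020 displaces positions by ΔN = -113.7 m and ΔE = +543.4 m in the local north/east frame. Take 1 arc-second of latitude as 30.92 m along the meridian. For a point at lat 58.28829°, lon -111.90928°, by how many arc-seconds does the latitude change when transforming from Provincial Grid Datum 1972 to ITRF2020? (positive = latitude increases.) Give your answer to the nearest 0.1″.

1″ of latitude = 30.92 m, so Δφ = -113.7 / 30.92 = -3.677″.

Δφ = -3.7″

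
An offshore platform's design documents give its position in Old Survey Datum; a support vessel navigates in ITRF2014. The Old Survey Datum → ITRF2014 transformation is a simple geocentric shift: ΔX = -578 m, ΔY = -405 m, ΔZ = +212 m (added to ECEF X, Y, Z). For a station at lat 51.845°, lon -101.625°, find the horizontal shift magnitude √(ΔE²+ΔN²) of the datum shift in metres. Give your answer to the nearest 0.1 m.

555.9 m

The local east axis at (φ, λ) is (−sin λ, cos λ, 0), so ΔE = −sin(-101.625°)·(-578) + cos(-101.625°)·(-405) = -484.53 m.
The local north axis is (−sin φ cos λ, −sin φ sin λ, cos φ), giving ΔN = -91.585 − 311.936 + 130.972 = -272.55 m.
Horizontal magnitude = √(ΔE² + ΔN²) = √((-484.53)² + (-272.55)²) = 555.93 m.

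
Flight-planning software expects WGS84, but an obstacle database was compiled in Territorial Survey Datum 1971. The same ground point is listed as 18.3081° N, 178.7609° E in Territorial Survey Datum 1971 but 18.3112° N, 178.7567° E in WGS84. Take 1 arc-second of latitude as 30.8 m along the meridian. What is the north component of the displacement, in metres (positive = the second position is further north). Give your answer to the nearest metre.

Δφ = 18.3112° − 18.3081° = +0.0031°; Δλ = 178.7567° − 178.7609° = -0.0042°.
1° of latitude = 3600 × 30.80 = 110880 m.
ΔN = Δφ × 110880 = 343.7 m; ΔE = Δλ × 110880 × cos(18.3081°) = -0.0042 × 110880 × 0.949381 = -442.1 m.

ΔN = 344 m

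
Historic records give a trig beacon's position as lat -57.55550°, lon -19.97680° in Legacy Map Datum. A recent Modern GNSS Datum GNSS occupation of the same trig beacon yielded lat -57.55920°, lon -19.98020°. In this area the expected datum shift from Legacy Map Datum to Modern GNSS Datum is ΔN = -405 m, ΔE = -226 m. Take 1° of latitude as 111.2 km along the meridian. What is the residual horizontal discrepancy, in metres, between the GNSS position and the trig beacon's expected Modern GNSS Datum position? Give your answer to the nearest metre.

Observed coordinate differences: Δφ = -0.00370°, Δλ = -0.00340°.
Converting to metres (1° lat = 111200 m, cos φ = 0.536482): observed ΔN = -411.4 m, observed ΔE = -202.8 m.
Subtracting the expected shift leaves a residual of -411.4 − (-405) = -6.4 m north and -202.8 − (-226) = 23.2 m east.
Residual distance = √((-6.4)² + 23.2²) = 24.0 m.

24 m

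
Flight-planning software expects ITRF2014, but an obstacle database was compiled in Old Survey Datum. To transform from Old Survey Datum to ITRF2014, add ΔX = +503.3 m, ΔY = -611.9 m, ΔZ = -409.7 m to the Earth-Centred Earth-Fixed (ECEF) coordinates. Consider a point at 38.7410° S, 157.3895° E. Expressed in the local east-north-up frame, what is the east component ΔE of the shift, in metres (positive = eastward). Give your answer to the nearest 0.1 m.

At φ = -38.7410°, λ = 157.3895°: sin φ = -0.625801, cos φ = 0.779983, sin λ = 0.384465, cos λ = -0.923140.
ΔE = −sin λ·ΔX + cos λ·ΔY = −(0.384465)·(503.3) + (-0.923140)·(-611.9) = 371.37 m.

ΔE = 371.4 m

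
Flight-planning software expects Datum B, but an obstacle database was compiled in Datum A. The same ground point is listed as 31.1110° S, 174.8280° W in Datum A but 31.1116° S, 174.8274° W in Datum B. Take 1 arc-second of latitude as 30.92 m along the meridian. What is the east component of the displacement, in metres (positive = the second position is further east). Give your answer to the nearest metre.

Δφ = -31.1116° − -31.1110° = -0.0006°; Δλ = -174.8274° − -174.8280° = +0.0006°.
1° of latitude = 3600 × 30.92 = 111312 m.
ΔN = Δφ × 111312 = -66.8 m; ΔE = Δλ × 111312 × cos(-31.1110°) = +0.0006 × 111312 × 0.856168 = 57.2 m.

ΔE = 57 m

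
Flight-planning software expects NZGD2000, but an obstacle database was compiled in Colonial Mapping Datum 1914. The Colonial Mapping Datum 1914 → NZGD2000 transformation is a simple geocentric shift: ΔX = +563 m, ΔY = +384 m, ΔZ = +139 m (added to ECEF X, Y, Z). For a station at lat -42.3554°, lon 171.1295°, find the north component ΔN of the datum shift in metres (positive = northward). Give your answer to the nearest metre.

At φ = -42.3554°, λ = 171.1295°: sin φ = -0.673727, cos φ = 0.738980, sin λ = 0.154202, cos λ = -0.988039.
ΔN = −sin φ cos λ·ΔX − sin φ sin λ·ΔY + cos φ·ΔZ = −(-0.673727)(-0.988039)(563) − (-0.673727)(0.154202)(384) + (0.738980)(139) = -232.16 m.

ΔN = -232 m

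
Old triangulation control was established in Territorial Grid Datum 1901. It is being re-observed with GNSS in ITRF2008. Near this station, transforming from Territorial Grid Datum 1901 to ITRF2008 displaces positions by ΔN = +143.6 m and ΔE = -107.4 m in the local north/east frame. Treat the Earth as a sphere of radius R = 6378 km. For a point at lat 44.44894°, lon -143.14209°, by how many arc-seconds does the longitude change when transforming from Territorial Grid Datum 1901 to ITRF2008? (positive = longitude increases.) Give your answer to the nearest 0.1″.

Δλ = -4.9″

At latitude 44.44894°, cos φ = 0.713875.
One radian of longitude at latitude φ spans R cos φ, so Δλ = ΔE / (R cos φ) = -107.4 / (6378000 × 0.713875) = -2.3588e-05 rad = -4.865″.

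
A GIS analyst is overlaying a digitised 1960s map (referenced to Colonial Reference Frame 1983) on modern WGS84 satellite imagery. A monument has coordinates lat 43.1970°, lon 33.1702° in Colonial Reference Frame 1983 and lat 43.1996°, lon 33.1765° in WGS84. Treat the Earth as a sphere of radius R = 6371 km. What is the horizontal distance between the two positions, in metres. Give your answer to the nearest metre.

587 m

Δφ = 43.1996° − 43.1970° = +0.0026°; Δλ = 33.1765° − 33.1702° = +0.0063°.
1° along a meridian = πR/180 = 111195 m.
ΔN = Δφ × 111195 = 289.1 m; ΔE = Δλ × 111195 × cos(43.1970°) = +0.0063 × 111195 × 0.729004 = 510.7 m.
Distance = √(ΔE² + ΔN²) = √(510.7² + 289.1²) = 586.8 m.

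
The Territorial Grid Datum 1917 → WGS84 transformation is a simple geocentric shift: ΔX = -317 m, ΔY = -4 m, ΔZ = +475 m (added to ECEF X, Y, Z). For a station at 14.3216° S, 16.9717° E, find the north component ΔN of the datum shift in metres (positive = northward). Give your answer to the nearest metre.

The local north axis is (−sin φ cos λ, −sin φ sin λ, cos φ), giving ΔN = -74.999 − 0.289 + 460.238 = 384.95 m.

ΔN = 385 m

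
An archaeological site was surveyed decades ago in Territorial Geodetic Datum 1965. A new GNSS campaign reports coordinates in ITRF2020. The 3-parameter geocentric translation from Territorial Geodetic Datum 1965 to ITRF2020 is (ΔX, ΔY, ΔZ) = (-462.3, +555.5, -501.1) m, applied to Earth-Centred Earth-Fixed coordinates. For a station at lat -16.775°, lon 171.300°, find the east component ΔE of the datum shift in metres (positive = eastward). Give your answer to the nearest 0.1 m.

ΔE = -479.2 m

The local east axis at (φ, λ) is (−sin λ, cos λ, 0), so ΔE = −sin(171.300°)·(-462.3) + cos(171.300°)·555.5 = -479.18 m.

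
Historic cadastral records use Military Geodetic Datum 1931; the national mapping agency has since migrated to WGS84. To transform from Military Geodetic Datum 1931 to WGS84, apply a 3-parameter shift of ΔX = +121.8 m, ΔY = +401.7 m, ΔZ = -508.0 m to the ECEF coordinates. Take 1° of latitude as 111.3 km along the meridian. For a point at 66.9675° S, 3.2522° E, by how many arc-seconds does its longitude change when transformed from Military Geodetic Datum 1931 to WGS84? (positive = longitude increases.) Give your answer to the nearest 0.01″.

sin φ = -0.920283, cos φ = 0.391253, sin λ = 0.056731, cos λ = 0.998389.
East component: ΔE = −sin λ·ΔX + cos λ·ΔY = −(0.056731)(121.8) + (0.998389)(401.7) = 394.14 m.
1° of latitude spans 111300 m; at latitude φ, 1° of longitude spans that × cos φ = 43546.5 m, so Δλ = 394.14 / 43546.5 × 3600 = 32.584″.

Δλ = 32.58″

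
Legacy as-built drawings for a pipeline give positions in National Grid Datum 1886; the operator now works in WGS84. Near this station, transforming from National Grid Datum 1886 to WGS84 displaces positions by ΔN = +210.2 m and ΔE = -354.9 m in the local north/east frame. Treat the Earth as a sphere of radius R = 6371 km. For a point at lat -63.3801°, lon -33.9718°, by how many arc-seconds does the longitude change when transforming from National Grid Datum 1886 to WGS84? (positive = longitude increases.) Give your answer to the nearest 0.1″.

At latitude -63.3801°, cos φ = 0.448070.
One radian of longitude at latitude φ spans R cos φ, so Δλ = ΔE / (R cos φ) = -354.9 / (6371000 × 0.448070) = -1.2432e-04 rad = -25.644″.

Δλ = -25.6″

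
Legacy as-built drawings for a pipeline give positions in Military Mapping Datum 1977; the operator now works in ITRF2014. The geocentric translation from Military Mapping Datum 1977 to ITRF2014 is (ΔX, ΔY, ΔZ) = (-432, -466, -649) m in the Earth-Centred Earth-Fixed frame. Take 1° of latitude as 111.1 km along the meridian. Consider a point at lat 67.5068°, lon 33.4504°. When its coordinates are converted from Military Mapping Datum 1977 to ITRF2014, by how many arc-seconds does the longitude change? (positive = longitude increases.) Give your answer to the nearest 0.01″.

Δλ = -12.76″

sin φ = 0.923925, cos φ = 0.382574, sin λ = 0.551215, cos λ = 0.834363.
East component: ΔE = −sin λ·ΔX + cos λ·ΔY = −(0.551215)(-432) + (0.834363)(-466) = -150.69 m.
1° of latitude spans 111100 m; at latitude φ, 1° of longitude spans that × cos φ = 42503.9 m, so Δλ = -150.69 / 42503.9 × 3600 = -12.763″.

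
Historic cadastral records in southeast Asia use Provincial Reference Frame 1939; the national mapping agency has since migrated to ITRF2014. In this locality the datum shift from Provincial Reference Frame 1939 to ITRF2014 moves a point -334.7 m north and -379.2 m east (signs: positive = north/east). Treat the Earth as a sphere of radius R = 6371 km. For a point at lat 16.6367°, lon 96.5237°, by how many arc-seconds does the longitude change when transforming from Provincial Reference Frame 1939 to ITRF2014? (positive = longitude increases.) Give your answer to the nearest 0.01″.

Δλ = -12.81″

At latitude 16.6367°, cos φ = 0.958139.
One radian of longitude at latitude φ spans R cos φ, so Δλ = ΔE / (R cos φ) = -379.2 / (6371000 × 0.958139) = -6.2120e-05 rad = -12.813″.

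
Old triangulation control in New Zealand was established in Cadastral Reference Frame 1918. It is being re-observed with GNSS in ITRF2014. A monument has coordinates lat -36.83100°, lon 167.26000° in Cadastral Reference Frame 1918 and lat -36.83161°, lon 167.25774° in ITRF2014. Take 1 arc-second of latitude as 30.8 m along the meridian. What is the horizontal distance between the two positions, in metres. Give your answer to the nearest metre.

Δφ = -36.83161° − -36.83100° = -0.00061°; Δλ = 167.25774° − 167.26000° = -0.00226°.
1° of latitude = 3600 × 30.80 = 110880 m.
ΔN = Δφ × 110880 = -67.6 m; ΔE = Δλ × 110880 × cos(-36.83100°) = -0.00226 × 110880 × 0.800407 = -200.6 m.
Distance = √(ΔE² + ΔN²) = √((-200.6)² + (-67.6)²) = 211.7 m.

212 m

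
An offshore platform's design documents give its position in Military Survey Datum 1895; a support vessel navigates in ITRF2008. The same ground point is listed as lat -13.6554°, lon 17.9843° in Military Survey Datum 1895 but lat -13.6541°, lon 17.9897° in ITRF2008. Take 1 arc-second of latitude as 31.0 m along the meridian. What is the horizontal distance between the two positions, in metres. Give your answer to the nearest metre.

Δφ = -13.6541° − -13.6554° = +0.0013°; Δλ = 17.9897° − 17.9843° = +0.0054°.
1° of latitude = 3600 × 31.00 = 111600 m.
ΔN = Δφ × 111600 = 145.1 m; ΔE = Δλ × 111600 × cos(-13.6554°) = +0.0054 × 111600 × 0.971733 = 585.6 m.
Distance = √(ΔE² + ΔN²) = √(585.6² + 145.1²) = 603.3 m.

603 m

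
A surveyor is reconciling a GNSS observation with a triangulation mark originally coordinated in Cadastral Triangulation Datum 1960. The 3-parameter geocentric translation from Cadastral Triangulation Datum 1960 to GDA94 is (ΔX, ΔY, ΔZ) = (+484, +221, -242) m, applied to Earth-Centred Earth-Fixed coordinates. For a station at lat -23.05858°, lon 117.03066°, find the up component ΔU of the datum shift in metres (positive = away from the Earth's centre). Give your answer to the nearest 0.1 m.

The local up (radial) axis is (cos φ cos λ, cos φ sin λ, sin φ), giving ΔU = -202.388 + 181.131 + 94.785 = 73.53 m.

ΔU = 73.5 m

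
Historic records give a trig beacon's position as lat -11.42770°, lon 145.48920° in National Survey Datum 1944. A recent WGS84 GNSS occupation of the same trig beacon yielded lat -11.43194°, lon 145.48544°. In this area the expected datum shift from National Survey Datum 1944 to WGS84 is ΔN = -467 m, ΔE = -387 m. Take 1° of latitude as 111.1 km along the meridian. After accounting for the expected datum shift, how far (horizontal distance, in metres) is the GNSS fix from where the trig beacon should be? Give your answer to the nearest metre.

Observed coordinate differences: Δφ = -0.00424°, Δλ = -0.00376°.
Converting to metres (1° lat = 111100 m, cos φ = 0.980176): observed ΔN = -471.1 m, observed ΔE = -409.5 m.
Subtracting the expected shift leaves a residual of -471.1 − (-467) = -4.1 m north and -409.5 − (-387) = -22.5 m east.
Residual distance = √((-4.1)² + (-22.5)²) = 22.8 m.

23 m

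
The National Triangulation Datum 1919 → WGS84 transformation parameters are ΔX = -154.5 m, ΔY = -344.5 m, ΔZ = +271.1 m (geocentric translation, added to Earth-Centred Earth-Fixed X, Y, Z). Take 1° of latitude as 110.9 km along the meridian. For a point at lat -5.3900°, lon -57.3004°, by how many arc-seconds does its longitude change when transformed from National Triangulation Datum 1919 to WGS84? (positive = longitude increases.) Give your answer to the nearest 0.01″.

sin φ = -0.093935, cos φ = 0.995578, sin λ = -0.841515, cos λ = 0.540234.
East component: ΔE = −sin λ·ΔX + cos λ·ΔY = −(-0.841515)(-154.5) + (0.540234)(-344.5) = -316.12 m.
1° of latitude spans 110900 m; at latitude φ, 1° of longitude spans that × cos φ = 110409.6 m, so Δλ = -316.12 / 110409.6 × 3600 = -10.308″.

Δλ = -10.31″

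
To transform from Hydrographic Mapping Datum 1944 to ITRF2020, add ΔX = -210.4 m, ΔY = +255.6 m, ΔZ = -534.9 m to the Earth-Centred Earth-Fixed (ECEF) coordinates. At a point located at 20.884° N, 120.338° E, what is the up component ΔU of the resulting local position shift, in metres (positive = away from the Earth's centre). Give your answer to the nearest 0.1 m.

ΔU = 114.7 m

At φ = 20.884°, λ = 120.338°: sin φ = 0.356477, cos φ = 0.934304, sin λ = 0.863061, cos λ = -0.505100.
ΔU = cos φ cos λ·ΔX + cos φ sin λ·ΔY + sin φ·ΔZ = (0.934304)(-0.505100)(-210.4) + (0.934304)(0.863061)(255.6) + (0.356477)(-534.9) = 114.72 m.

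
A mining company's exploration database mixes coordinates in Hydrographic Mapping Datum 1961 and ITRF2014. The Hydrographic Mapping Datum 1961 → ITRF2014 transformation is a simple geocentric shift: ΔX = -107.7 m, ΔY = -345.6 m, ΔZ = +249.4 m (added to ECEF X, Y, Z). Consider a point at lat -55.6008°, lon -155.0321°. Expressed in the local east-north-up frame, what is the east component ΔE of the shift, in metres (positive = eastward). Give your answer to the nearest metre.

The local east axis at (φ, λ) is (−sin λ, cos λ, 0), so ΔE = −sin(-155.0321°)·(-107.7) + cos(-155.0321°)·(-345.6) = 267.84 m.

ΔE = 268 m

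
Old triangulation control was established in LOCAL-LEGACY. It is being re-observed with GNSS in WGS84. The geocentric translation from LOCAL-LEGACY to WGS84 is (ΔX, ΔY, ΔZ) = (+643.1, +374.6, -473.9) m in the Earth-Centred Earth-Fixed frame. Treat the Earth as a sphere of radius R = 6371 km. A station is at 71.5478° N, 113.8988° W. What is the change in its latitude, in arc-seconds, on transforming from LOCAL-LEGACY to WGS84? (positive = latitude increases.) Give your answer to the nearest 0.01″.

sin φ = 0.948588, cos φ = 0.316513, sin λ = -0.914262, cos λ = -0.405122.
North component: ΔN = −sin φ cos λ·ΔX − sin φ sin λ·ΔY + cos φ·ΔZ = −(0.948588)(-0.405122)(643.1) − (0.948588)(-0.914262)(374.6) + (0.316513)(-473.9) = 422.02 m.
1° of latitude spans πR/180 = 111195 m, so Δφ = 422.02 / 111195 × 3600 = 13.663″.

Δφ = 13.66″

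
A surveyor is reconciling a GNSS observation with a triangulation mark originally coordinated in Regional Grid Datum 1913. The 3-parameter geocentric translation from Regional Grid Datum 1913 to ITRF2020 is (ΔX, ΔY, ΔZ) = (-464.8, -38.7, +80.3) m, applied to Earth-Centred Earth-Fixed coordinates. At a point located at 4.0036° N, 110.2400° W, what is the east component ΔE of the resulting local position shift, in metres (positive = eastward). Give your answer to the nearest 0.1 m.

At φ = 4.0036°, λ = -110.2400°: sin φ = 0.069819, cos φ = 0.997560, sin λ = -0.938252, cos λ = -0.345953.
ΔE = −sin λ·ΔX + cos λ·ΔY = −(-0.938252)·(-464.8) + (-0.345953)·(-38.7) = -422.71 m.

ΔE = -422.7 m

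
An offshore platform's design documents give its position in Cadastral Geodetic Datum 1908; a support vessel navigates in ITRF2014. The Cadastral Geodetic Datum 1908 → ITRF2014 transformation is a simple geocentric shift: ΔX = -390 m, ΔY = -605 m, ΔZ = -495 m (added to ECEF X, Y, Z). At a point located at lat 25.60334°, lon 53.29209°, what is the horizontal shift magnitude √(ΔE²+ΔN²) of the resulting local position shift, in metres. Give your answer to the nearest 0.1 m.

The local east axis at (φ, λ) is (−sin λ, cos λ, 0), so ΔE = −sin(53.29209°)·(-390) + cos(53.29209°)·(-605) = -48.97 m.
The local north axis is (−sin φ cos λ, −sin φ sin λ, cos φ), giving ΔN = 100.739 + 209.598 − 446.395 = -136.06 m.
Horizontal magnitude = √(ΔE² + ΔN²) = √((-48.97)² + (-136.06)²) = 144.60 m.

144.6 m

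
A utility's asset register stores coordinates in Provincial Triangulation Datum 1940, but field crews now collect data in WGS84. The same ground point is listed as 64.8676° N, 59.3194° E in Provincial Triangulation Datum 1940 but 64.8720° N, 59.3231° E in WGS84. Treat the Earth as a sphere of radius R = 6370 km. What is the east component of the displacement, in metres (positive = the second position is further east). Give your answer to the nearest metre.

ΔE = 175 m

Δφ = 64.8720° − 64.8676° = +0.0044°; Δλ = 59.3231° − 59.3194° = +0.0037°.
1° along a meridian = πR/180 = 111177 m.
ΔN = Δφ × 111177 = 489.2 m; ΔE = Δλ × 111177 × cos(64.8676°) = +0.0037 × 111177 × 0.424711 = 174.7 m.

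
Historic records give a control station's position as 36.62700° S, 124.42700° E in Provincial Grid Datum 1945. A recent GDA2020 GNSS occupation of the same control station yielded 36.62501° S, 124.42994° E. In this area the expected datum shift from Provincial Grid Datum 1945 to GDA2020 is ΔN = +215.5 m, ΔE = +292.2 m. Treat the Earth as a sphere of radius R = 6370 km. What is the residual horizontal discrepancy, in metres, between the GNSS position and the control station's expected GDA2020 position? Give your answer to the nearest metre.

Observed coordinate differences: Δφ = +0.00199°, Δλ = +0.00294°.
Converting to metres (1° lat = 111177 m, cos φ = 0.802536): observed ΔN = 221.2 m, observed ΔE = 262.3 m.
Subtracting the expected shift leaves a residual of 221.2 − (215.5) = 5.7 m north and 262.3 − (292.2) = -29.9 m east.
Residual distance = √(5.7² + (-29.9)²) = 30.4 m.

30 m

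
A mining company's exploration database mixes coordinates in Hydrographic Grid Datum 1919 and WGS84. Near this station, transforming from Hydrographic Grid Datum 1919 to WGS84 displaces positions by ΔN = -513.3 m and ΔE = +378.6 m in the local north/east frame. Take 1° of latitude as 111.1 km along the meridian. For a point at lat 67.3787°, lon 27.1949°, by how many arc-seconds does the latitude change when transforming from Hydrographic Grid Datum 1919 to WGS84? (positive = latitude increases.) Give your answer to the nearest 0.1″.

Δφ = -16.6″

1° of latitude = 111.1 km, so Δφ = -513.3 / 111100 = -0.0046202° = -16.633″.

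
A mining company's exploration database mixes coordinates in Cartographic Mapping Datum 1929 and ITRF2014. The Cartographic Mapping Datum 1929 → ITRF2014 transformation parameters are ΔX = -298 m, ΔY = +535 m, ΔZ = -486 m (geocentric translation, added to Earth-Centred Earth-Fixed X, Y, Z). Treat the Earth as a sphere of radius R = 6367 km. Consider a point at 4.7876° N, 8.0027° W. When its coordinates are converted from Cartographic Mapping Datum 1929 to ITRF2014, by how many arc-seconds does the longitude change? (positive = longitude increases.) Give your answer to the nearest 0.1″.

Δλ = 15.9″

sin φ = 0.083462, cos φ = 0.996511, sin λ = -0.139220, cos λ = 0.990262.
East component: ΔE = −sin λ·ΔX + cos λ·ΔY = −(-0.139220)(-298) + (0.990262)(535) = 488.30 m.
1° of latitude spans πR/180 = 111125 m; at latitude φ, 1° of longitude spans that × cos φ = 110737.4 m, so Δλ = 488.30 / 110737.4 × 3600 = 15.874″.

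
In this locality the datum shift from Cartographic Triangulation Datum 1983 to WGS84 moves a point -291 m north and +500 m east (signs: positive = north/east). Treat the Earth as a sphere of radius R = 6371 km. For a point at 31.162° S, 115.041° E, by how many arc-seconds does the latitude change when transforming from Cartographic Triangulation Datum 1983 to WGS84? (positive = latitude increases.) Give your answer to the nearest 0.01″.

Δφ = -9.42″

On a sphere of radius R, 1 rad of latitude = R, so Δφ = ΔN / R = -291.0 / 6371000 = -4.5676e-05 rad = -9.421″.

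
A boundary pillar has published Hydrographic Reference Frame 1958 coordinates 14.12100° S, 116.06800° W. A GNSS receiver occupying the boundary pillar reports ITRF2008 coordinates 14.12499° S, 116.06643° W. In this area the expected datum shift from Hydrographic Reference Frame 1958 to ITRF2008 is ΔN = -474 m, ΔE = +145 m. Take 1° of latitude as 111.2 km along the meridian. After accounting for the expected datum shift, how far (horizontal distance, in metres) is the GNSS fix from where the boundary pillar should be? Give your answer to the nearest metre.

Observed coordinate differences: Δφ = -0.00399°, Δλ = +0.00157°.
Converting to metres (1° lat = 111200 m, cos φ = 0.969783): observed ΔN = -443.7 m, observed ΔE = 169.3 m.
Subtracting the expected shift leaves a residual of -443.7 − (-474) = 30.3 m north and 169.3 − (145) = 24.3 m east.
Residual distance = √(30.3² + 24.3²) = 38.9 m.

39 m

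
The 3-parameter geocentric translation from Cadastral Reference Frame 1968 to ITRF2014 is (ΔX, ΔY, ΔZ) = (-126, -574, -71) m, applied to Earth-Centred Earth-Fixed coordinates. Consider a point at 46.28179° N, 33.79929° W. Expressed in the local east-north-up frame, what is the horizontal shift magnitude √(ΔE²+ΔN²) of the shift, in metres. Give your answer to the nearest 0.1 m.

583.9 m

At φ = 46.28179°, λ = -33.79929°: sin φ = 0.722748, cos φ = 0.691112, sin λ = -0.556285, cos λ = 0.830991.
ΔE = −sin λ·ΔX + cos λ·ΔY = −(-0.556285)·(-126) + (0.830991)·(-574) = -547.08 m.
ΔN = −sin φ cos λ·ΔX − sin φ sin λ·ΔY + cos φ·ΔZ = −(0.722748)(0.830991)(-126) − (0.722748)(-0.556285)(-574) + (0.691112)(-71) = -204.17 m.
Horizontal magnitude = √(ΔE² + ΔN²) = √((-547.08)² + (-204.17)²) = 583.94 m.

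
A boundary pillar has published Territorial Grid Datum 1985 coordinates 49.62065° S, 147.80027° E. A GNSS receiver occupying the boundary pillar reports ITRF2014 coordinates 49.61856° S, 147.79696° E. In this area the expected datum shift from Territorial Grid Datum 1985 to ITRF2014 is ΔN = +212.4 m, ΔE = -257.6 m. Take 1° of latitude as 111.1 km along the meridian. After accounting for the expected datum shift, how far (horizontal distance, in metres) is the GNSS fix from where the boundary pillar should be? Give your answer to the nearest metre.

Observed coordinate differences: Δφ = +0.00209°, Δλ = -0.00331°.
Converting to metres (1° lat = 111100 m, cos φ = 0.647845): observed ΔN = 232.2 m, observed ΔE = -238.2 m.
Subtracting the expected shift leaves a residual of 232.2 − (212.4) = 19.8 m north and -238.2 − (-257.6) = 19.4 m east.
Residual distance = √(19.8² + 19.4²) = 27.7 m.

28 m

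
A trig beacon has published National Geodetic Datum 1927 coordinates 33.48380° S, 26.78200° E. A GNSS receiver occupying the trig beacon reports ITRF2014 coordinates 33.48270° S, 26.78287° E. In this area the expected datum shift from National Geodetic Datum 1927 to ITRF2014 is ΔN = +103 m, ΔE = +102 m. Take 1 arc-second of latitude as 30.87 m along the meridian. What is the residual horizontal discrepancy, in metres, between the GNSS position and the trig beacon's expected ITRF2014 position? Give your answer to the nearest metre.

Observed coordinate differences: Δφ = +0.00110°, Δλ = +0.00087°.
Converting to metres (1° lat = 111132 m, cos φ = 0.834042): observed ΔN = 122.2 m, observed ΔE = 80.6 m.
Subtracting the expected shift leaves a residual of 122.2 − (103) = 19.2 m north and 80.6 − (102) = -21.4 m east.
Residual distance = √(19.2² + (-21.4)²) = 28.8 m.

29 m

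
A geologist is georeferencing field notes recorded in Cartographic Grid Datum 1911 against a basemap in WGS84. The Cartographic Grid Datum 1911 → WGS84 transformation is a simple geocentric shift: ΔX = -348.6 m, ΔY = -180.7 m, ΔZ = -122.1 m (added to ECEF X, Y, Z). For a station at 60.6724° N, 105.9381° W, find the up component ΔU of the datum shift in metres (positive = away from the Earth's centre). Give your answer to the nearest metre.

ΔU = 26 m

The local up (radial) axis is (cos φ cos λ, cos φ sin λ, sin φ), giving ΔU = 46.886 + 85.105 − 106.451 = 25.54 m.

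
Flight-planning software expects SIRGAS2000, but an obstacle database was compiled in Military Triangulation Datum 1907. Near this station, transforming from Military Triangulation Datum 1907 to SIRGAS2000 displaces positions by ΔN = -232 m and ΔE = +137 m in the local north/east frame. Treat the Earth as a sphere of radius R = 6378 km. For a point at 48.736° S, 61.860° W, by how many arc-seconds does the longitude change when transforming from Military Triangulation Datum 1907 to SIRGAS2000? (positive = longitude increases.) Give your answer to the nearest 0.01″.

At latitude -48.736°, cos φ = 0.659530.
One radian of longitude at latitude φ spans R cos φ, so Δλ = ΔE / (R cos φ) = 137.0 / (6378000 × 0.659530) = 3.2569e-05 rad = 6.718″.

Δλ = 6.72″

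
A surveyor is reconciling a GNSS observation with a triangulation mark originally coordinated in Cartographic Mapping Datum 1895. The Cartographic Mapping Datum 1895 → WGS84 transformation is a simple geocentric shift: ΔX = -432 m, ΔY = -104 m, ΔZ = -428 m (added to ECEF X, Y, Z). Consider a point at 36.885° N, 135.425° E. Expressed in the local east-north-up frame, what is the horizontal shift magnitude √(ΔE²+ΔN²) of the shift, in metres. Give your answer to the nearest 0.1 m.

At φ = 36.885°, λ = 135.425°: sin φ = 0.600211, cos φ = 0.799842, sin λ = 0.701842, cos λ = -0.712332.
ΔE = −sin λ·ΔX + cos λ·ΔY = −(0.701842)·(-432) + (-0.712332)·(-104) = 377.28 m.
ΔN = −sin φ cos λ·ΔX − sin φ sin λ·ΔY + cos φ·ΔZ = −(0.600211)(-0.712332)(-432) − (0.600211)(0.701842)(-104) + (0.799842)(-428) = -483.22 m.
Horizontal magnitude = √(ΔE² + ΔN²) = √(377.28² + (-483.22)²) = 613.06 m.

613.1 m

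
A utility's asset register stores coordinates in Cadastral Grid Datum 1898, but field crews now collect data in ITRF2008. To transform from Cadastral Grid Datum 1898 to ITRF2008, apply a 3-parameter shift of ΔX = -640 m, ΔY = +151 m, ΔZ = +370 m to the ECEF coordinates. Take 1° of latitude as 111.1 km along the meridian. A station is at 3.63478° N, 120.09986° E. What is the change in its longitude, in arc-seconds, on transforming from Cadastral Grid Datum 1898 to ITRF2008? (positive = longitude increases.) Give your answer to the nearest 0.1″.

Δλ = 15.5″

sin φ = 0.063396, cos φ = 0.997988, sin λ = 0.865153, cos λ = -0.501509.
East component: ΔE = −sin λ·ΔX + cos λ·ΔY = −(0.865153)(-640) + (-0.501509)(151) = 477.97 m.
1° of latitude spans 111100 m; at latitude φ, 1° of longitude spans that × cos φ = 110876.5 m, so Δλ = 477.97 / 110876.5 × 3600 = 15.519″.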